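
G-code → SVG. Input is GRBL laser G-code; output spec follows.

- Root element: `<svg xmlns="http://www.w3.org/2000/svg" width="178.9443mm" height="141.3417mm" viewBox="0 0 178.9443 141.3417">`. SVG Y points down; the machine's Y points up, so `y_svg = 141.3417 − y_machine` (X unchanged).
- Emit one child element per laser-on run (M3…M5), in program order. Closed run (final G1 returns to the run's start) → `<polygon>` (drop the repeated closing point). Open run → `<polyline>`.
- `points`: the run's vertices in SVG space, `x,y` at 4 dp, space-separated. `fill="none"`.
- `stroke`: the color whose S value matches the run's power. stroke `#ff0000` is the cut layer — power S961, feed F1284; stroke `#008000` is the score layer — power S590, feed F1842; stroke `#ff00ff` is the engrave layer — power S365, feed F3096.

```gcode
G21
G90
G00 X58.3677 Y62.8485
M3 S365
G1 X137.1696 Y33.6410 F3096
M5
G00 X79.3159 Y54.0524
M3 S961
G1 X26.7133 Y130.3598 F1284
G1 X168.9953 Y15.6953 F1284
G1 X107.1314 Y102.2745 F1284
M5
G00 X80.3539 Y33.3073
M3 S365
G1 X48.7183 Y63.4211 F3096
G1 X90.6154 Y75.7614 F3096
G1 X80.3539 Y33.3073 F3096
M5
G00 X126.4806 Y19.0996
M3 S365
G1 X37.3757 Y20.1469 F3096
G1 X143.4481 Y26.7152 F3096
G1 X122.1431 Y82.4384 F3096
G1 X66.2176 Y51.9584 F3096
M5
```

y_svg = 141.3417 − y_m.

[1] S365→`#ff00ff` (engrave); open run; points: 58.3677,78.4932 137.1696,107.7007

[2] S961→`#ff0000` (cut); open run; points: 79.3159,87.2893 26.7133,10.9819 168.9953,125.6464 107.1314,39.0672

[3] S365→`#ff00ff` (engrave); closed run; points: 80.3539,108.0344 48.7183,77.9206 90.6154,65.5803

[4] S365→`#ff00ff` (engrave); open run; points: 126.4806,122.2421 37.3757,121.1948 143.4481,114.6265 122.1431,58.9033 66.2176,89.3833

<svg xmlns="http://www.w3.org/2000/svg" width="178.9443mm" height="141.3417mm" viewBox="0 0 178.9443 141.3417">
  <polyline points="58.3677,78.4932 137.1696,107.7007" fill="none" stroke="#ff00ff"/>
  <polyline points="79.3159,87.2893 26.7133,10.9819 168.9953,125.6464 107.1314,39.0672" fill="none" stroke="#ff0000"/>
  <polygon points="80.3539,108.0344 48.7183,77.9206 90.6154,65.5803" fill="none" stroke="#ff00ff"/>
  <polyline points="126.4806,122.2421 37.3757,121.1948 143.4481,114.6265 122.1431,58.9033 66.2176,89.3833" fill="none" stroke="#ff00ff"/>
</svg>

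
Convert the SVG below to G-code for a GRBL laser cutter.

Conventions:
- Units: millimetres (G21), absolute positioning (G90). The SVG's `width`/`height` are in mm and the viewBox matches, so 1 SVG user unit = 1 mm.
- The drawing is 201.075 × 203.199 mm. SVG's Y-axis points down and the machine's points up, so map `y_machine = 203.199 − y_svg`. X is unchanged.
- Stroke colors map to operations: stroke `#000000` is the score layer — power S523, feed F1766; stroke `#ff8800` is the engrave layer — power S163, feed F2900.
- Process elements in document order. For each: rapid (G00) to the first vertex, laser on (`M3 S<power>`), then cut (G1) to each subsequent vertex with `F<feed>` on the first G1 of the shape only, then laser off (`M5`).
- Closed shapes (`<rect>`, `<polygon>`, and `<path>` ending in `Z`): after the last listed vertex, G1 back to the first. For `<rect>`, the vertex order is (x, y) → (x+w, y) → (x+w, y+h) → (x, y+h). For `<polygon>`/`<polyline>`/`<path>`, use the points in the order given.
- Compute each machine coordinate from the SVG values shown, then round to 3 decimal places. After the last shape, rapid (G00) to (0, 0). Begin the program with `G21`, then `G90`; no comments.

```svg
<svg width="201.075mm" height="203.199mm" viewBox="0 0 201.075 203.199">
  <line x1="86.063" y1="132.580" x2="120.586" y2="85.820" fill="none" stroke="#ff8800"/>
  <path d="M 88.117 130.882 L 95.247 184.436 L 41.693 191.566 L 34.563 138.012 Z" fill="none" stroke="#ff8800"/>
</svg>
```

viewBox `0 0 201.075 203.199` with mm width/height → 1 unit = 1 mm. Flip: y_m = 203.199 − y_svg.

**Shape 1** — `<line>` line segment, stroke `#ff8800` → engrave (S163, F2900). Machine vertices: (86.063,70.619) → (120.586,117.379). Open path.

**Shape 2** — `<path>` regular polygon, stroke `#ff8800` → engrave (S163, F2900). Machine vertices: (88.117,72.317) → (95.247,18.763) → (41.693,11.633) → (34.563,65.187) → (88.117,72.317). Closed: final G1 returns to the first vertex.

G21
G90
G00 X86.063 Y70.619
M3 S163
G1 X120.586 Y117.379 F2900
M5
G00 X88.117 Y72.317
M3 S163
G1 X95.247 Y18.763 F2900
G1 X41.693 Y11.633
G1 X34.563 Y65.187
G1 X88.117 Y72.317
M5
G00 X0.000 Y0.000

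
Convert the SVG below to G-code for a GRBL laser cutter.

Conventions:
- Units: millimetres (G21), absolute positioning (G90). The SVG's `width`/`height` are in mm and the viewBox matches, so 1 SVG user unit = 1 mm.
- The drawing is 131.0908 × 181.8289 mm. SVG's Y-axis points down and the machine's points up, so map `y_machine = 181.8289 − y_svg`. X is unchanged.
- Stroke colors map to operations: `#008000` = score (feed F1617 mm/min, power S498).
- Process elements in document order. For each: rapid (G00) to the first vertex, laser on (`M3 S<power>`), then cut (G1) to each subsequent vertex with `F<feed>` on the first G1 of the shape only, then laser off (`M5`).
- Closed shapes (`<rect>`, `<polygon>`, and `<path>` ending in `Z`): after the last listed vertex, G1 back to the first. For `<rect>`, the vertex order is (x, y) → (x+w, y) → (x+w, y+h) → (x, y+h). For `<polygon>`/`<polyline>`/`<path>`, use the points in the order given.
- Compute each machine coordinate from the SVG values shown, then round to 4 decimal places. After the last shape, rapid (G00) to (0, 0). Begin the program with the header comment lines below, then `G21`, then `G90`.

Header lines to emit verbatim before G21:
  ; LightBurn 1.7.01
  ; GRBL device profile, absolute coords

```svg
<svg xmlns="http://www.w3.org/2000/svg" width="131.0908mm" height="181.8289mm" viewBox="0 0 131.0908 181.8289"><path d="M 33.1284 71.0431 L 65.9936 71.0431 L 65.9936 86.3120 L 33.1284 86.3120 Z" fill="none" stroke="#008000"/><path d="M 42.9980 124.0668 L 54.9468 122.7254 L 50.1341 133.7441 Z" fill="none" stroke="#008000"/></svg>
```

Since the viewBox matches the mm dimensions, user units are millimetres directly. The only transform is the Y-flip y_m = 181.8289 − y_svg.

Shape 1 is a rectangle drawn with `<path>`. Its stroke #008000 means score at S498, F1617. After flipping Y the toolpath is (33.1284,110.7858) → (65.9936,110.7858) → (65.9936,95.5169) → (33.1284,95.5169) → (33.1284,110.7858), returning to the start.

Shape 2 is a regular polygon drawn with `<path>`. Its stroke #008000 means score at S498, F1617. After flipping Y the toolpath is (42.9980,57.7621) → (54.9468,59.1035) → (50.1341,48.0848) → (42.9980,57.7621), returning to the start.

; LightBurn 1.7.01
; GRBL device profile, absolute coords
G21
G90
G00 X33.1284 Y110.7858
M3 S498
G1 X65.9936 Y110.7858 F1617
G1 X65.9936 Y95.5169
G1 X33.1284 Y95.5169
G1 X33.1284 Y110.7858
M5
G00 X42.9980 Y57.7621
M3 S498
G1 X54.9468 Y59.1035 F1617
G1 X50.1341 Y48.0848
G1 X42.9980 Y57.7621
M5
G00 X0.0000 Y0.0000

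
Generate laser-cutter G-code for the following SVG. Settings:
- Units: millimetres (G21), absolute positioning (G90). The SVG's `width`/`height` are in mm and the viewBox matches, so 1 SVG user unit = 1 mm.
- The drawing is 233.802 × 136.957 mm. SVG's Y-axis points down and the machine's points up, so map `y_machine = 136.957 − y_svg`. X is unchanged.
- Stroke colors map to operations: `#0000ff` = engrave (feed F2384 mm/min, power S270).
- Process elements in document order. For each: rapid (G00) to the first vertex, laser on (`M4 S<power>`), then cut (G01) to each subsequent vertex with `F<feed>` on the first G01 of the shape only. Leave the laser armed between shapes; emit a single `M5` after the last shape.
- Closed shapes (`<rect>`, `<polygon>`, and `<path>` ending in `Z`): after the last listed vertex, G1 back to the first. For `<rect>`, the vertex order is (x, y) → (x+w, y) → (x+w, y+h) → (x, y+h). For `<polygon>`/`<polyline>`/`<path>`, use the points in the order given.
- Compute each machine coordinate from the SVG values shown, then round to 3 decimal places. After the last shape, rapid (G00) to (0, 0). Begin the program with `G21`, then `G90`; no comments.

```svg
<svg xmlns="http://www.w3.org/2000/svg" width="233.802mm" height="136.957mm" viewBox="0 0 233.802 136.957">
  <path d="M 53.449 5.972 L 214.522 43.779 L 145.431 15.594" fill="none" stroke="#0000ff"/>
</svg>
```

G21
G90
G00 X53.449 Y130.985
M4 S270
G01 X214.522 Y93.178 F2384
G01 X145.431 Y121.363
M5
G00 X0.000 Y0.000

Since the viewBox matches the mm dimensions, user units are millimetres directly. The only transform is the Y-flip y_m = 136.957 − y_svg.

Shape 1 is a open polyline drawn with `<path>`. Its stroke #0000ff means engrave at S270, F2384. After flipping Y the toolpath is (53.449,130.985) → (214.522,93.178) → (145.431,121.363).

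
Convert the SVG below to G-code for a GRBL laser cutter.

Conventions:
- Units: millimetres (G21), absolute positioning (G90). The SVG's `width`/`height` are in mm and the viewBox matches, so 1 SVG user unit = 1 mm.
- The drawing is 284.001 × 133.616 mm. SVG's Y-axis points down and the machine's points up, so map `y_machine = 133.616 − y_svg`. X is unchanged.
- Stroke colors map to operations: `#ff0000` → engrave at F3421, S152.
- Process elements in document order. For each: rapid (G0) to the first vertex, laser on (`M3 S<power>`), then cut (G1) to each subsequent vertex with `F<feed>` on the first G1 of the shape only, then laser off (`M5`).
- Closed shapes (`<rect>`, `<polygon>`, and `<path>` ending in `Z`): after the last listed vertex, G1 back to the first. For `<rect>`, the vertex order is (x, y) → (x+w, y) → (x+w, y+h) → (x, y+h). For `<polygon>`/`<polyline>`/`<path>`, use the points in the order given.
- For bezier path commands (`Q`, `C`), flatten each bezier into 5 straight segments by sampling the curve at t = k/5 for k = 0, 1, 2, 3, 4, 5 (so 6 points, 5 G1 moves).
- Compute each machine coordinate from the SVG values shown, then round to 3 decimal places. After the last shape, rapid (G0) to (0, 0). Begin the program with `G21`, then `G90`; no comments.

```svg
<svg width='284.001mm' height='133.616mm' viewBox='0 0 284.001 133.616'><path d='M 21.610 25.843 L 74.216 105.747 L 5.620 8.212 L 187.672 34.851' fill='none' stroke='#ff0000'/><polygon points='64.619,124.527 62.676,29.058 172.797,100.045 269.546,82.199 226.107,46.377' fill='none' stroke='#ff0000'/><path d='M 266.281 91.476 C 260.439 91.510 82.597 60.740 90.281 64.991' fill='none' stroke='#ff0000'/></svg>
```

Since the viewBox matches the mm dimensions, user units are millimetres directly. The only transform is the Y-flip y_m = 133.616 − y_svg.

Shape 1 is a open polyline drawn with `<path>`. Its stroke #ff0000 means engrave at S152, F3421. After flipping Y the toolpath is (21.610,107.773) → (74.216,27.869) → (5.620,125.404) → (187.672,98.765).

Shape 2 is a closed polygon drawn with `<polygon>`. Its stroke #ff0000 means engrave at S152, F3421. After flipping Y the toolpath is (64.619,9.089) → (62.676,104.558) → (172.797,33.571) → (269.546,51.417) → (226.107,87.239) → (64.619,9.089), returning to the start.

Shape 3 is a cubic bezier drawn with `<path>`. Its stroke #ff0000 means engrave at S152, F3421. After flipping Y the toolpath is (266.281,42.140) → (244.996,45.289) → (199.592,52.672) → (147.231,61.129) → (105.074,67.500) → (90.281,68.625).

G21
G90
G0 X21.610 Y107.773
M3 S152
G1 X74.216 Y27.869 F3421
G1 X5.620 Y125.404
G1 X187.672 Y98.765
M5
G0 X64.619 Y9.089
M3 S152
G1 X62.676 Y104.558 F3421
G1 X172.797 Y33.571
G1 X269.546 Y51.417
G1 X226.107 Y87.239
G1 X64.619 Y9.089
M5
G0 X266.281 Y42.140
M3 S152
G1 X244.996 Y45.289 F3421
G1 X199.592 Y52.672
G1 X147.231 Y61.129
G1 X105.074 Y67.500
G1 X90.281 Y68.625
M5
G0 X0.000 Y0.000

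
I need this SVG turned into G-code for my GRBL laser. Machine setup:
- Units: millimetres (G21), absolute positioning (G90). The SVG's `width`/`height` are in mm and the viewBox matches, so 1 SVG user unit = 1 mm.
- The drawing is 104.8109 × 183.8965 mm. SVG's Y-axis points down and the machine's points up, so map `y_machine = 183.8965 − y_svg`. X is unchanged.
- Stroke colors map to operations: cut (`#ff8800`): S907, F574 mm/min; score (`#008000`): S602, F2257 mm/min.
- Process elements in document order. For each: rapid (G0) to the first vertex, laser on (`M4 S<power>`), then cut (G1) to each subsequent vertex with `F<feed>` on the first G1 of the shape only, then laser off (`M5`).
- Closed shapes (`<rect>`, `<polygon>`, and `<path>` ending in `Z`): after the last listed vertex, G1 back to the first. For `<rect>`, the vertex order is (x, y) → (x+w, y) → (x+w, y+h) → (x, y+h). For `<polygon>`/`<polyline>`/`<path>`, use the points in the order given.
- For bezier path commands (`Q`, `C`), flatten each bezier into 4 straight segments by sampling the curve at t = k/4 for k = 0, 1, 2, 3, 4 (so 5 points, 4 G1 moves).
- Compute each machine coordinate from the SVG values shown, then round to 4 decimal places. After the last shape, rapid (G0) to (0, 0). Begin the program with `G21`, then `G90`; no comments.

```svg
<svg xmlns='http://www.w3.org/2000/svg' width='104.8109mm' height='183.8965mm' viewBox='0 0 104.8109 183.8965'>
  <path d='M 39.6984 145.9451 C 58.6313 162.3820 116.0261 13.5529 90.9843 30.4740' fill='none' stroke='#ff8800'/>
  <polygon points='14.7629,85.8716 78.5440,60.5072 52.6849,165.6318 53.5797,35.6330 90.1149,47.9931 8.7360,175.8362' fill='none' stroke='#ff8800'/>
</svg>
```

viewBox `0 0 104.8109 183.8965` with mm width/height → 1 unit = 1 mm. Flip: y_m = 183.8965 − y_svg.

**Shape 1** — `<path>` cubic bezier, stroke `#ff8800` → cut (S907, F574). Control points (SVG): P0=(39.6984,145.9451), P1=(58.6313,162.3820), P2=(116.0261,13.5529), P3=(90.9843,30.4740); sampled at t=k/4. Machine vertices: (39.6984,37.9514) → (59.2206,51.4390) → (81.8319,95.8685) → (96.1978,140.2073) → (90.9843,153.4225). Open path.

**Shape 2** — `<polygon>` closed polygon, stroke `#ff8800` → cut (S907, F574). Machine vertices: (14.7629,98.0249) → (78.5440,123.3893) → (52.6849,18.2647) → (53.5797,148.2635) → (90.1149,135.9034) → (8.7360,8.0603) → (14.7629,98.0249). Closed: final G1 returns to the first vertex.

G21
G90
G0 X39.6984 Y37.9514
M4 S907
G1 X59.2206 Y51.4390 F574
G1 X81.8319 Y95.8685
G1 X96.1978 Y140.2073
G1 X90.9843 Y153.4225
M5
G0 X14.7629 Y98.0249
M4 S907
G1 X78.5440 Y123.3893 F574
G1 X52.6849 Y18.2647
G1 X53.5797 Y148.2635
G1 X90.1149 Y135.9034
G1 X8.7360 Y8.0603
G1 X14.7629 Y98.0249
M5
G0 X0.0000 Y0.0000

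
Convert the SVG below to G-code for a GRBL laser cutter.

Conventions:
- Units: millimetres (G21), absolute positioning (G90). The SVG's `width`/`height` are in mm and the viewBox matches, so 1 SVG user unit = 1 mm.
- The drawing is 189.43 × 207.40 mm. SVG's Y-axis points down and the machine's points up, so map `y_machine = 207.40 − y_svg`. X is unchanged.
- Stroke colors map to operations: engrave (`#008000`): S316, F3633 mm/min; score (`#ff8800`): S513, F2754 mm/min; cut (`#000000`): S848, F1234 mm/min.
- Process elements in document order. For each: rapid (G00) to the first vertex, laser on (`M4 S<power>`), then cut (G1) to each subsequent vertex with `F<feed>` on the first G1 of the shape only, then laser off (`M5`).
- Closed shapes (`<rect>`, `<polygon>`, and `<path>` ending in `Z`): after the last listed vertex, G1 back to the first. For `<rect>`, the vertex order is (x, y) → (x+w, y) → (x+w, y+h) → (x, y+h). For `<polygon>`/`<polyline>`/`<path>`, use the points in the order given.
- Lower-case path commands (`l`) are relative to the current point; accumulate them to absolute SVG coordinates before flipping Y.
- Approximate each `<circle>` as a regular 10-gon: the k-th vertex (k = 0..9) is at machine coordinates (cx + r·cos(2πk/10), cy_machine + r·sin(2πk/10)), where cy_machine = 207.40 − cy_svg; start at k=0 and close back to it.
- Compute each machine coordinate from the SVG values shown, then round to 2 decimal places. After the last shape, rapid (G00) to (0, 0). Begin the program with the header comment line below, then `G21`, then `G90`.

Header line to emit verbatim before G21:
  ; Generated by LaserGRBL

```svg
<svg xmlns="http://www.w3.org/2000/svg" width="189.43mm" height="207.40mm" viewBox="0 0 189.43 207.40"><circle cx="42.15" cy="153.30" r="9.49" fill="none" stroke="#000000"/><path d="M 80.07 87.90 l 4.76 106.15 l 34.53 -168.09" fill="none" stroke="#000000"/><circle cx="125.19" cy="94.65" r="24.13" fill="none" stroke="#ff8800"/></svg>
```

; Generated by LaserGRBL
G21
G90
G00 X51.64 Y54.10
M4 S848
G1 X49.83 Y59.68 F1234
G1 X45.08 Y63.13
G1 X39.22 Y63.13
G1 X34.47 Y59.68
G1 X32.66 Y54.10
G1 X34.47 Y48.52
G1 X39.22 Y45.07
G1 X45.08 Y45.07
G1 X49.83 Y48.52
G1 X51.64 Y54.10
M5
G00 X80.07 Y119.50
M4 S848
G1 X84.83 Y13.35 F1234
G1 X119.36 Y181.44
M5
G00 X149.32 Y112.75
M4 S513
G1 X144.71 Y126.93 F2754
G1 X132.65 Y135.70
G1 X117.73 Y135.70
G1 X105.67 Y126.93
G1 X101.06 Y112.75
G1 X105.67 Y98.57
G1 X117.73 Y89.80
G1 X132.65 Y89.80
G1 X144.71 Y98.57
G1 X149.32 Y112.75
M5
G00 X0.00 Y0.00

1 u = 1 mm; y_m = 207.40 − y.

[1] `<circle>` circle, #000000→cut S848 F1234: (51.64,54.10) → (49.83,59.68) → (45.08,63.13) → (39.22,63.13) → (34.47,59.68) → (32.66,54.10) → (34.47,48.52) → (39.22,45.07) → (45.08,45.07) → (49.83,48.52) → (51.64,54.10) (closed)

[2] `<path>` open polyline, #000000→cut S848 F1234: (80.07,119.50) → (84.83,13.35) → (119.36,181.44)

[3] `<circle>` circle, #ff8800→score S513 F2754: (149.32,112.75) → (144.71,126.93) → (132.65,135.70) → (117.73,135.70) → (105.67,126.93) → (101.06,112.75) → (105.67,98.57) → (117.73,89.80) → (132.65,89.80) → (144.71,98.57) → (149.32,112.75) (closed)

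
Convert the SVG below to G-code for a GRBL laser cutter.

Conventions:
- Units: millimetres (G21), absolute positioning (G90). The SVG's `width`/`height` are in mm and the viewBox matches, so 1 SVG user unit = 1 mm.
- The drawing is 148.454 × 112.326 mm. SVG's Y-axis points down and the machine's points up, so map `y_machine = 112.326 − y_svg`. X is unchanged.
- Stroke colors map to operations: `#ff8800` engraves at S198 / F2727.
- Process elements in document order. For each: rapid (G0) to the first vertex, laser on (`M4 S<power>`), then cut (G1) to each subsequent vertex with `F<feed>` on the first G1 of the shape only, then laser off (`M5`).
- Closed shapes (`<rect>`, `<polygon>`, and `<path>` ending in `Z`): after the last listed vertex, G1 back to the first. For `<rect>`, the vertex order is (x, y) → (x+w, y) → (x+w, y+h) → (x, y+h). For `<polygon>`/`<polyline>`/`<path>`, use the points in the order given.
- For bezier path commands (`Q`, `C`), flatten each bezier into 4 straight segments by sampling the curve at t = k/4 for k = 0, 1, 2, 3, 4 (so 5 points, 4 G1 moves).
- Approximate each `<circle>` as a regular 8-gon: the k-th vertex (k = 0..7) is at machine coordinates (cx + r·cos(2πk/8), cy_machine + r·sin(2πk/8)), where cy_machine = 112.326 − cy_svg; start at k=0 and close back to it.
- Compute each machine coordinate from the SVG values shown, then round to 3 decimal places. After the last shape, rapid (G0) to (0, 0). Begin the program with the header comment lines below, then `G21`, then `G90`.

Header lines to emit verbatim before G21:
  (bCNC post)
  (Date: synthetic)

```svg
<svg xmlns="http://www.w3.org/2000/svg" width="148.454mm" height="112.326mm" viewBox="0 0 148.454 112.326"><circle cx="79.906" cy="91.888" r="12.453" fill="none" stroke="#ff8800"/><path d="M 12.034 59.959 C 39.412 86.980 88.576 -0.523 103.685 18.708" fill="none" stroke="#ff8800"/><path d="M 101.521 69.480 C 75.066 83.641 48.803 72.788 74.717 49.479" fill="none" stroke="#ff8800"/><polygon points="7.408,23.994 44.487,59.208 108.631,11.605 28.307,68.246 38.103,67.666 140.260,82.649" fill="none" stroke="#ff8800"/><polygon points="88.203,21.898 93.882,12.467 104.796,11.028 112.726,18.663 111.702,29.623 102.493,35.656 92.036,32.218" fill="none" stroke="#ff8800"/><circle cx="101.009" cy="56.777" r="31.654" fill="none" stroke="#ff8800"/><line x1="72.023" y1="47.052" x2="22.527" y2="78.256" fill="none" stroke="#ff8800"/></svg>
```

(bCNC post)
(Date: synthetic)
G21
G90
G0 X92.359 Y20.438
M4 S198
G1 X88.712 Y29.244 F2727
G1 X79.906 Y32.891
G1 X71.100 Y29.244
G1 X67.453 Y20.438
G1 X71.100 Y11.632
G1 X79.906 Y7.985
G1 X88.712 Y11.632
G1 X92.359 Y20.438
M5
G0 X12.034 Y52.367
M4 S198
G1 X35.780 Y50.117 F2727
G1 X62.460 Y70.071
G1 X86.840 Y91.486
G1 X103.685 Y93.618
M5
G0 X101.521 Y42.846
M4 S198
G1 X82.528 Y36.719 F2727
G1 X68.481 Y38.795
G1 X64.252 Y47.897
G1 X74.717 Y62.847
M5
G0 X7.408 Y88.332
M4 S198
G1 X44.487 Y53.118 F2727
G1 X108.631 Y100.721
G1 X28.307 Y44.080
G1 X38.103 Y44.660
G1 X140.260 Y29.677
G1 X7.408 Y88.332
M5
G0 X88.203 Y90.428
M4 S198
G1 X93.882 Y99.859 F2727
G1 X104.796 Y101.298
G1 X112.726 Y93.663
G1 X111.702 Y82.703
G1 X102.493 Y76.670
G1 X92.036 Y80.108
G1 X88.203 Y90.428
M5
G0 X132.663 Y55.549
M4 S198
G1 X123.392 Y77.932 F2727
G1 X101.009 Y87.203
G1 X78.626 Y77.932
G1 X69.355 Y55.549
G1 X78.626 Y33.166
G1 X101.009 Y23.895
G1 X123.392 Y33.166
G1 X132.663 Y55.549
M5
G0 X72.023 Y65.274
M4 S198
G1 X22.527 Y34.070 F2727
M5
G0 X0.000 Y0.000

viewBox `0 0 148.454 112.326` with mm width/height → 1 unit = 1 mm. Flip: y_m = 112.326 − y_svg.

**Shape 1** — `<circle>` circle, stroke `#ff8800` → engrave (S198, F2727). Machine vertices: (92.359,20.438) → (88.712,29.244) → (79.906,32.891) → (71.100,29.244) → (67.453,20.438) → (71.100,11.632) → (79.906,7.985) → (88.712,11.632) → (92.359,20.438). Closed: final G1 returns to the first vertex.

**Shape 2** — `<path>` cubic bezier, stroke `#ff8800` → engrave (S198, F2727). Control points (SVG): P0=(12.034,59.959), P1=(39.412,86.980), P2=(88.576,-0.523), P3=(103.685,18.708); sampled at t=k/4. Machine vertices: (12.034,52.367) → (35.780,50.117) → (62.460,70.071) → (86.840,91.486) → (103.685,93.618). Open path.

**Shape 3** — `<path>` cubic bezier, stroke `#ff8800` → engrave (S198, F2727). Control points (SVG): P0=(101.521,69.480), P1=(75.066,83.641), P2=(48.803,72.788), P3=(74.717,49.479); sampled at t=k/4. Machine vertices: (101.521,42.846) → (82.528,36.719) → (68.481,38.795) → (64.252,47.897) → (74.717,62.847). Open path.

**Shape 4** — `<polygon>` closed polygon, stroke `#ff8800` → engrave (S198, F2727). Machine vertices: (7.408,88.332) → (44.487,53.118) → (108.631,100.721) → (28.307,44.080) → (38.103,44.660) → (140.260,29.677) → (7.408,88.332). Closed: final G1 returns to the first vertex.

**Shape 5** — `<polygon>` regular polygon, stroke `#ff8800` → engrave (S198, F2727). Machine vertices: (88.203,90.428) → (93.882,99.859) → (104.796,101.298) → (112.726,93.663) → (111.702,82.703) → (102.493,76.670) → (92.036,80.108) → (88.203,90.428). Closed: final G1 returns to the first vertex.

**Shape 6** — `<circle>` circle, stroke `#ff8800` → engrave (S198, F2727). Machine vertices: (132.663,55.549) → (123.392,77.932) → (101.009,87.203) → (78.626,77.932) → (69.355,55.549) → (78.626,33.166) → (101.009,23.895) → (123.392,33.166) → (132.663,55.549). Closed: final G1 returns to the first vertex.

**Shape 7** — `<line>` line segment, stroke `#ff8800` → engrave (S198, F2727). Machine vertices: (72.023,65.274) → (22.527,34.070). Open path.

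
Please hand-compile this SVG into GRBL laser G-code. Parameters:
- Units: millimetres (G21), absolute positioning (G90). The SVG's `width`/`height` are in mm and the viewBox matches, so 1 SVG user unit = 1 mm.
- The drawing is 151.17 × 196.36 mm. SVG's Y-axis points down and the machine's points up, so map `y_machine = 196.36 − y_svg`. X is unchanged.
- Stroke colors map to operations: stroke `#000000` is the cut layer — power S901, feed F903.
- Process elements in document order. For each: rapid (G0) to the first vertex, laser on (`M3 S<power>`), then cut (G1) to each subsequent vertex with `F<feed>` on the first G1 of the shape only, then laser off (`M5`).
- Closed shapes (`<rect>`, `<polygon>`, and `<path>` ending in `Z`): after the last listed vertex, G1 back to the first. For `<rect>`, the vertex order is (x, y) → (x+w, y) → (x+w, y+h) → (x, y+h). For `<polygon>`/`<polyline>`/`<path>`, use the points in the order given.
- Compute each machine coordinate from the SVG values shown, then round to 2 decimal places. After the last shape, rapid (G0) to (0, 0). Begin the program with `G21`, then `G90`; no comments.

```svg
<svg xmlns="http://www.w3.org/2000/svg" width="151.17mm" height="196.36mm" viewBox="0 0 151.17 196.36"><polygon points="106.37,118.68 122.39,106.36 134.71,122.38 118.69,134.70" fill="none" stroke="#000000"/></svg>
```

1 u = 1 mm; y_m = 196.36 − y.

[1] `<polygon>` regular polygon, #000000→cut S901 F903: (106.37,77.68) → (122.39,90.00) → (134.71,73.98) → (118.69,61.66) → (106.37,77.68) (closed)

G21
G90
G0 X106.37 Y77.68
M3 S901
G1 X122.39 Y90.00 F903
G1 X134.71 Y73.98
G1 X118.69 Y61.66
G1 X106.37 Y77.68
M5
G0 X0.00 Y0.00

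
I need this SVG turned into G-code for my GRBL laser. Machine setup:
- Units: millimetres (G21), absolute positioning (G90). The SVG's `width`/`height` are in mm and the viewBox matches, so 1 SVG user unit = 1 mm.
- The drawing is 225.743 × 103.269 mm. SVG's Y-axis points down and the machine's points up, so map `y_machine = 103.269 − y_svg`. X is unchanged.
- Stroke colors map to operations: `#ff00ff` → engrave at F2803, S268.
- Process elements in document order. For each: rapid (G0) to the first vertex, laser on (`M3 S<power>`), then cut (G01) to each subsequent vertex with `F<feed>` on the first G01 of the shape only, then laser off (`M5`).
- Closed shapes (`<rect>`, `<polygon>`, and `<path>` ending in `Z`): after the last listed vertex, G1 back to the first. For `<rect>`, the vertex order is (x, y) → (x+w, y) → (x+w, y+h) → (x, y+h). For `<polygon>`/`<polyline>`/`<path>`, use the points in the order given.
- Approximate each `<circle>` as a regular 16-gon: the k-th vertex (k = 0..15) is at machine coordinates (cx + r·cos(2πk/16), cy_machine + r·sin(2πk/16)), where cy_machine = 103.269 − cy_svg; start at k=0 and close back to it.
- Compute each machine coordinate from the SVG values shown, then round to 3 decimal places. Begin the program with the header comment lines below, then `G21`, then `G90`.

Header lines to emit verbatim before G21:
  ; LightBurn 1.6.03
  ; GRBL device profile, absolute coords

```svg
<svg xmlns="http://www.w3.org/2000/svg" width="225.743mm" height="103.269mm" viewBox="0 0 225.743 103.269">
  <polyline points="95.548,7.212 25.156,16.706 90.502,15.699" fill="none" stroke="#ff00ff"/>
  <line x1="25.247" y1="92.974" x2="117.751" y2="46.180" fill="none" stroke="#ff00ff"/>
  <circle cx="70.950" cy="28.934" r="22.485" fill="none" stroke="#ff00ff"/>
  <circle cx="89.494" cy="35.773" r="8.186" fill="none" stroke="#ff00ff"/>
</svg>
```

viewBox `0 0 225.743 103.269` with mm width/height → 1 unit = 1 mm. Flip: y_m = 103.269 − y_svg.

**Shape 1** — `<polyline>` open polyline, stroke `#ff00ff` → engrave (S268, F2803). Machine vertices: (95.548,96.057) → (25.156,86.563) → (90.502,87.570). Open path.

**Shape 2** — `<line>` line segment, stroke `#ff00ff` → engrave (S268, F2803). Machine vertices: (25.247,10.295) → (117.751,57.089). Open path.

**Shape 3** — `<circle>` circle, stroke `#ff00ff` → engrave (S268, F2803). Machine vertices: (93.435,74.335) → (91.723,82.940) → (86.849,90.234) → (79.555,95.108) → (70.950,96.820) → (62.345,95.108) → (55.051,90.234) → (50.177,82.940) → (48.465,74.335) → (50.177,65.730) → (55.051,58.436) → (62.345,53.562) → (70.950,51.850) → (79.555,53.562) → (86.849,58.436) → (91.723,65.730) → (93.435,74.335). Closed: final G1 returns to the first vertex.

**Shape 4** — `<circle>` circle, stroke `#ff00ff` → engrave (S268, F2803). Machine vertices: (97.680,67.496) → (97.057,70.629) → (95.282,73.284) → (92.627,75.059) → (89.494,75.682) → (86.361,75.059) → (83.706,73.284) → (81.931,70.629) → (81.308,67.496) → (81.931,64.363) → (83.706,61.708) → (86.361,59.933) → (89.494,59.310) → (92.627,59.933) → (95.282,61.708) → (97.057,64.363) → (97.680,67.496). Closed: final G1 returns to the first vertex.

; LightBurn 1.6.03
; GRBL device profile, absolute coords
G21
G90
G0 X95.548 Y96.057
M3 S268
G01 X25.156 Y86.563 F2803
G01 X90.502 Y87.570
M5
G0 X25.247 Y10.295
M3 S268
G01 X117.751 Y57.089 F2803
M5
G0 X93.435 Y74.335
M3 S268
G01 X91.723 Y82.940 F2803
G01 X86.849 Y90.234
G01 X79.555 Y95.108
G01 X70.950 Y96.820
G01 X62.345 Y95.108
G01 X55.051 Y90.234
G01 X50.177 Y82.940
G01 X48.465 Y74.335
G01 X50.177 Y65.730
G01 X55.051 Y58.436
G01 X62.345 Y53.562
G01 X70.950 Y51.850
G01 X79.555 Y53.562
G01 X86.849 Y58.436
G01 X91.723 Y65.730
G01 X93.435 Y74.335
M5
G0 X97.680 Y67.496
M3 S268
G01 X97.057 Y70.629 F2803
G01 X95.282 Y73.284
G01 X92.627 Y75.059
G01 X89.494 Y75.682
G01 X86.361 Y75.059
G01 X83.706 Y73.284
G01 X81.931 Y70.629
G01 X81.308 Y67.496
G01 X81.931 Y64.363
G01 X83.706 Y61.708
G01 X86.361 Y59.933
G01 X89.494 Y59.310
G01 X92.627 Y59.933
G01 X95.282 Y61.708
G01 X97.057 Y64.363
G01 X97.680 Y67.496
M5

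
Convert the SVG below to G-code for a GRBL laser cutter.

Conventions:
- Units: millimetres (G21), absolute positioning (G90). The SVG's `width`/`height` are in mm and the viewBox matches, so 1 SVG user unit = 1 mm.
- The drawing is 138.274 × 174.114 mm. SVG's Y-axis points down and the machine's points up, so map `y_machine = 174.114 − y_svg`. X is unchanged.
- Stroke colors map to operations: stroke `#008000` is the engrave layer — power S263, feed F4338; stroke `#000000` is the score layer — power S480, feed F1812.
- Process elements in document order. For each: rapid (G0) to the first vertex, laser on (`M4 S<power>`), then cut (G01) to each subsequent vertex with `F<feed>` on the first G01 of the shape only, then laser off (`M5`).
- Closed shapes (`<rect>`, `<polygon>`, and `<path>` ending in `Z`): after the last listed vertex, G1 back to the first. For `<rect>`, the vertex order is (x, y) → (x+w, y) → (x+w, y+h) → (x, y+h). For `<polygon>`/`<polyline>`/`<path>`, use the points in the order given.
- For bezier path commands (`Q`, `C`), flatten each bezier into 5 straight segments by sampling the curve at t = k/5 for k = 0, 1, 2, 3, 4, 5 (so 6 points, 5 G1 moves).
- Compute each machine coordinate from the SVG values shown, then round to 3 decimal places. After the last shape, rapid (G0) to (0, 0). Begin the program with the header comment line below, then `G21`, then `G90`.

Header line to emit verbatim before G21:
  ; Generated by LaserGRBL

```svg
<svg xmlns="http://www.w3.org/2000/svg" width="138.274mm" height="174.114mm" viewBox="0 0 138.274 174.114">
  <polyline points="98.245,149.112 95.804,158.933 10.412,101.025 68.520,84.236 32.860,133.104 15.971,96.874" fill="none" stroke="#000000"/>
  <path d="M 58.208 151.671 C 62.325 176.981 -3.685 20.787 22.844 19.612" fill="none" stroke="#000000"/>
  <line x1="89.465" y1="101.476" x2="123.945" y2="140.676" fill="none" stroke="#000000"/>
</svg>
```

Since the viewBox matches the mm dimensions, user units are millimetres directly. The only transform is the Y-flip y_m = 174.114 − y_svg.

Shape 1 is a open polyline drawn with `<polyline>`. Its stroke #000000 means score at S480, F1812. After flipping Y the toolpath is (98.245,25.002) → (95.804,15.181) → (10.412,73.089) → (68.520,89.878) → (32.860,41.010) → (15.971,77.240).

Shape 2 is a cubic bezier drawn with `<path>`. Its stroke #000000 means score at S480, F1812. After flipping Y the toolpath is (58.208,22.443) → (53.564,26.345) → (39.898,57.655) → (25.017,100.220) → (16.730,137.887) → (22.844,154.502).

Shape 3 is a line segment drawn with `<line>`. Its stroke #000000 means score at S480, F1812. After flipping Y the toolpath is (89.465,72.638) → (123.945,33.438).

; Generated by LaserGRBL
G21
G90
G0 X98.245 Y25.002
M4 S480
G01 X95.804 Y15.181 F1812
G01 X10.412 Y73.089
G01 X68.520 Y89.878
G01 X32.860 Y41.010
G01 X15.971 Y77.240
M5
G0 X58.208 Y22.443
M4 S480
G01 X53.564 Y26.345 F1812
G01 X39.898 Y57.655
G01 X25.017 Y100.220
G01 X16.730 Y137.887
G01 X22.844 Y154.502
M5
G0 X89.465 Y72.638
M4 S480
G01 X123.945 Y33.438 F1812
M5
G0 X0.000 Y0.000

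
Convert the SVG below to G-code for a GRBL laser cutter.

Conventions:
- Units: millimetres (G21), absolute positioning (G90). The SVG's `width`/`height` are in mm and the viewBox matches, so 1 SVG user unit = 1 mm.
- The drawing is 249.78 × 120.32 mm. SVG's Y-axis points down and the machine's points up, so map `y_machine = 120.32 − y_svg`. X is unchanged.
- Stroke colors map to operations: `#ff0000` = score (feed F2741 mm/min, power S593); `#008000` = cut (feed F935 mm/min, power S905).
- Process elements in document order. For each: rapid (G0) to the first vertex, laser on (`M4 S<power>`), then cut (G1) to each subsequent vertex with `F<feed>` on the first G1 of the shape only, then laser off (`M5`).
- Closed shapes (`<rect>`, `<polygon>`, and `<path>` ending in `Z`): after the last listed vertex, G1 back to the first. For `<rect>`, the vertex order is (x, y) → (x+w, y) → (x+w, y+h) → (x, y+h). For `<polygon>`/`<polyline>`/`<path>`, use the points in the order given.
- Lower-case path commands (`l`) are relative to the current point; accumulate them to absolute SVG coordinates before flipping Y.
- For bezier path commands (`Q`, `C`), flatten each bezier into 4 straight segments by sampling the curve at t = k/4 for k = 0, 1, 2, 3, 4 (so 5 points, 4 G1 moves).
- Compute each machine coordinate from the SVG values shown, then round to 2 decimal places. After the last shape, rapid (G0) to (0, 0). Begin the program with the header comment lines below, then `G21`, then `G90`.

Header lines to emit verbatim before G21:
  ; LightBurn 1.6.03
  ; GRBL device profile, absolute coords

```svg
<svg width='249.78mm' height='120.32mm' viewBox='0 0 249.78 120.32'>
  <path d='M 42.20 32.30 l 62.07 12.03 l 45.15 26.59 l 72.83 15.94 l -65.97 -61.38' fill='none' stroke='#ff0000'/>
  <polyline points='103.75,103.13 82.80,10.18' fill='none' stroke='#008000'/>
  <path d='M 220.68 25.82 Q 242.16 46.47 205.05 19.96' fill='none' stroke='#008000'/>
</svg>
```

viewBox `0 0 249.78 120.32` with mm width/height → 1 unit = 1 mm. Flip: y_m = 120.32 − y_svg.

**Shape 1** — `<path>` open polyline, stroke `#ff0000` → score (S593, F2741). Machine vertices: (42.20,88.02) → (104.27,75.99) → (149.42,49.40) → (222.25,33.46) → (156.28,94.84). Open path.

**Shape 2** — `<polyline>` line segment, stroke `#008000` → cut (S905, F935). Machine vertices: (103.75,17.19) → (82.80,110.14). Open path.

**Shape 3** — `<path>` quadratic bezier, stroke `#008000` → cut (S905, F935). Control points (SVG): P0=(220.68,25.82), P1=(242.16,46.47), P2=(205.05,19.96); sampled at t=k/4. Machine vertices: (220.68,94.50) → (227.76,87.12) → (227.51,85.64) → (219.94,90.05) → (205.05,100.36). Open path.

; LightBurn 1.6.03
; GRBL device profile, absolute coords
G21
G90
G0 X42.20 Y88.02
M4 S593
G1 X104.27 Y75.99 F2741
G1 X149.42 Y49.40
G1 X222.25 Y33.46
G1 X156.28 Y94.84
M5
G0 X103.75 Y17.19
M4 S905
G1 X82.80 Y110.14 F935
M5
G0 X220.68 Y94.50
M4 S905
G1 X227.76 Y87.12 F935
G1 X227.51 Y85.64
G1 X219.94 Y90.05
G1 X205.05 Y100.36
M5
G0 X0.00 Y0.00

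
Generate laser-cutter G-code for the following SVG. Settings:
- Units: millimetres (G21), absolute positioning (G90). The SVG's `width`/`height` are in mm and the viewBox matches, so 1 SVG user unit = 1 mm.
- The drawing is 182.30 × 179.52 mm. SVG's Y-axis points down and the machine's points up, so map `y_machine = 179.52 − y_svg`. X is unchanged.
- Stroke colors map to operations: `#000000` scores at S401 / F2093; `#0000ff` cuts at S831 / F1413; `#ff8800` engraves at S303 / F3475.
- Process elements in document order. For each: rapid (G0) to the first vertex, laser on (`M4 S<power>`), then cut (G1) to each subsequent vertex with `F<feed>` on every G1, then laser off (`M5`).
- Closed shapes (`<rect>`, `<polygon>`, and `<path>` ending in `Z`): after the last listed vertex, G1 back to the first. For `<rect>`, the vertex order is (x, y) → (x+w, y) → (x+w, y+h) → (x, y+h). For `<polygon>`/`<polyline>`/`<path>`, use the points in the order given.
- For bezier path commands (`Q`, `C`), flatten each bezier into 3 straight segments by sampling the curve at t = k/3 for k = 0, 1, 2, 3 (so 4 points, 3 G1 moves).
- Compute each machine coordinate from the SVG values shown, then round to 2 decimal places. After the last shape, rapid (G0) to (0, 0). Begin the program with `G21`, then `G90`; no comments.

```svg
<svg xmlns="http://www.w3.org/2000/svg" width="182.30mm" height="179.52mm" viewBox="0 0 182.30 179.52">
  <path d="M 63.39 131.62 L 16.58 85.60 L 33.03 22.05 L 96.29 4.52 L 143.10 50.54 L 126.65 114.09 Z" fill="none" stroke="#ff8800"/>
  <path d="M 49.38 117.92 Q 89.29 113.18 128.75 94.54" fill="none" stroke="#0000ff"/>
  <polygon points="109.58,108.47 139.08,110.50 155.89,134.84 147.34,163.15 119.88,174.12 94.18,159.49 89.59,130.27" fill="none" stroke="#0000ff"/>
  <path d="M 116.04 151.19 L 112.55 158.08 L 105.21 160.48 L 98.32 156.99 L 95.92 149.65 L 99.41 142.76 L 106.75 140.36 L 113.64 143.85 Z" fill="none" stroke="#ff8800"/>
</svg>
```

1 u = 1 mm; y_m = 179.52 − y.

[1] `<path>` regular polygon, #ff8800→engrave S303 F3475: (63.39,47.90) → (16.58,93.92) → (33.03,157.47) → (96.29,175.00) → (143.10,128.98) → (126.65,65.43) → (63.39,47.90) (closed)

[2] `<path>` quadratic bezier, #0000ff→cut S831 F1413: (49.38,61.60) → (75.94,66.30) → (102.39,74.10) → (128.75,84.98)

[3] `<polygon>` regular polygon, #0000ff→cut S831 F1413: (109.58,71.05) → (139.08,69.02) → (155.89,44.68) → (147.34,16.37) → (119.88,5.40) → (94.18,20.03) → (89.59,49.25) → (109.58,71.05) (closed)

[4] `<path>` regular polygon, #ff8800→engrave S303 F3475: (116.04,28.33) → (112.55,21.44) → (105.21,19.04) → (98.32,22.53) → (95.92,29.87) → (99.41,36.76) → (106.75,39.16) → (113.64,35.67) → (116.04,28.33) (closed)

G21
G90
G0 X63.39 Y47.90
M4 S303
G1 X16.58 Y93.92 F3475
G1 X33.03 Y157.47 F3475
G1 X96.29 Y175.00 F3475
G1 X143.10 Y128.98 F3475
G1 X126.65 Y65.43 F3475
G1 X63.39 Y47.90 F3475
M5
G0 X49.38 Y61.60
M4 S831
G1 X75.94 Y66.30 F1413
G1 X102.39 Y74.10 F1413
G1 X128.75 Y84.98 F1413
M5
G0 X109.58 Y71.05
M4 S831
G1 X139.08 Y69.02 F1413
G1 X155.89 Y44.68 F1413
G1 X147.34 Y16.37 F1413
G1 X119.88 Y5.40 F1413
G1 X94.18 Y20.03 F1413
G1 X89.59 Y49.25 F1413
G1 X109.58 Y71.05 F1413
M5
G0 X116.04 Y28.33
M4 S303
G1 X112.55 Y21.44 F3475
G1 X105.21 Y19.04 F3475
G1 X98.32 Y22.53 F3475
G1 X95.92 Y29.87 F3475
G1 X99.41 Y36.76 F3475
G1 X106.75 Y39.16 F3475
G1 X113.64 Y35.67 F3475
G1 X116.04 Y28.33 F3475
M5
G0 X0.00 Y0.00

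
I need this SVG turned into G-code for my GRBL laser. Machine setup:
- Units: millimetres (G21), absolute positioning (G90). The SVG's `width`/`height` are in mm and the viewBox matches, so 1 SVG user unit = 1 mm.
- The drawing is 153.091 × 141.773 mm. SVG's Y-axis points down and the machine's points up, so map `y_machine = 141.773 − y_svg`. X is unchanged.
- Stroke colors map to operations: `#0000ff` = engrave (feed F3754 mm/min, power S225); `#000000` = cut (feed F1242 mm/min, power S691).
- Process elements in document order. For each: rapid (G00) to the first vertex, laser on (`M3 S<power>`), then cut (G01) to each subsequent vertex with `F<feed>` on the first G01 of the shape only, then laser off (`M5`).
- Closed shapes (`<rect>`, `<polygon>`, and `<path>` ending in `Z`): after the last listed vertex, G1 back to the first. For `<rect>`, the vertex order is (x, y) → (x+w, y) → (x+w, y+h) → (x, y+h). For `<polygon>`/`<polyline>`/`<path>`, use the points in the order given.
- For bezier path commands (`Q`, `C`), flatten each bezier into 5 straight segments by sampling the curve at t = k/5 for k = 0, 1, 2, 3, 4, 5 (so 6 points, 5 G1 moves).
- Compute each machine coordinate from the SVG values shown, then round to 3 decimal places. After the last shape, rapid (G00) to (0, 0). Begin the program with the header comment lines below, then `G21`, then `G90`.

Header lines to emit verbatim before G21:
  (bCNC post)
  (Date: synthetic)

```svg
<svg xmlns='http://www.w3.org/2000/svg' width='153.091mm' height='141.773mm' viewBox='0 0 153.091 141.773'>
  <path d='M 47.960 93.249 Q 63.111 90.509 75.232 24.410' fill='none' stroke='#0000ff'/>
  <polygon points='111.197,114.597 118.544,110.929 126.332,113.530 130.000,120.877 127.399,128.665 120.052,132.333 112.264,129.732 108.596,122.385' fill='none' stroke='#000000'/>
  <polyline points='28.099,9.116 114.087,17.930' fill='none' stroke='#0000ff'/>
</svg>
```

Since the viewBox matches the mm dimensions, user units are millimetres directly. The only transform is the Y-flip y_m = 141.773 − y_svg.

Shape 1 is a quadratic bezier drawn with `<path>`. Its stroke #0000ff means engrave at S225, F3754. After flipping Y the toolpath is (47.960,48.524) → (53.899,52.154) → (59.596,60.853) → (65.050,74.621) → (70.262,93.458) → (75.232,117.363).

Shape 2 is a regular polygon drawn with `<polygon>`. Its stroke #000000 means cut at S691, F1242. After flipping Y the toolpath is (111.197,27.176) → (118.544,30.844) → (126.332,28.243) → (130.000,20.896) → (127.399,13.108) → (120.052,9.440) → (112.264,12.041) → (108.596,19.388) → (111.197,27.176), returning to the start.

Shape 3 is a line segment drawn with `<polyline>`. Its stroke #0000ff means engrave at S225, F3754. After flipping Y the toolpath is (28.099,132.657) → (114.087,123.843).

(bCNC post)
(Date: synthetic)
G21
G90
G00 X47.960 Y48.524
M3 S225
G01 X53.899 Y52.154 F3754
G01 X59.596 Y60.853
G01 X65.050 Y74.621
G01 X70.262 Y93.458
G01 X75.232 Y117.363
M5
G00 X111.197 Y27.176
M3 S691
G01 X118.544 Y30.844 F1242
G01 X126.332 Y28.243
G01 X130.000 Y20.896
G01 X127.399 Y13.108
G01 X120.052 Y9.440
G01 X112.264 Y12.041
G01 X108.596 Y19.388
G01 X111.197 Y27.176
M5
G00 X28.099 Y132.657
M3 S225
G01 X114.087 Y123.843 F3754
M5
G00 X0.000 Y0.000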